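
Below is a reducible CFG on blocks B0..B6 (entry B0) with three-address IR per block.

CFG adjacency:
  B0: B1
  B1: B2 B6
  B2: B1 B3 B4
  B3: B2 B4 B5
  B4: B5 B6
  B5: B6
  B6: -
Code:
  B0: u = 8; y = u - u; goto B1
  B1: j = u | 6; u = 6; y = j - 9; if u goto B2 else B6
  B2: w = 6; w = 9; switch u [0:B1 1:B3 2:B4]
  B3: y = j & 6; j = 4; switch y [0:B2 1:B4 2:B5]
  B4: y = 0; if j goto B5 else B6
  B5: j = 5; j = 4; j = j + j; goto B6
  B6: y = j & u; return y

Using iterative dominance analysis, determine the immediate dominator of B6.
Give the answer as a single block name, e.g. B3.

Answer: B1

Analysis:
idom tree: B1←B0 B2←B1 B3←B2 B4←B2 B5←B2 B6←B1
Dom at joins:
  B1: preds {B0,B2}: {B0} ∩ {B0,B1,B2} = {B0}; idom=B0
  B2: preds {B1,B3}: {B0,B1} ∩ {B0,B1,B2,B3} = {B0,B1}; idom=B1
  B4: preds {B2,B3}: {B0,B1,B2} ∩ {B0,B1,B2,B3} = {B0,B1,B2}; idom=B2
  B5: preds {B3,B4}: {B0,B1,B2,B3} ∩ {B0,B1,B2,B4} = {B0,B1,B2}; idom=B2
  B6: preds {B1,B4,B5}: {B0,B1} ∩ {B0,B1,B2,B4} ∩ {B0,B1,B2,B5} = {B0,B1}; idom=B1

idom(B6) = B1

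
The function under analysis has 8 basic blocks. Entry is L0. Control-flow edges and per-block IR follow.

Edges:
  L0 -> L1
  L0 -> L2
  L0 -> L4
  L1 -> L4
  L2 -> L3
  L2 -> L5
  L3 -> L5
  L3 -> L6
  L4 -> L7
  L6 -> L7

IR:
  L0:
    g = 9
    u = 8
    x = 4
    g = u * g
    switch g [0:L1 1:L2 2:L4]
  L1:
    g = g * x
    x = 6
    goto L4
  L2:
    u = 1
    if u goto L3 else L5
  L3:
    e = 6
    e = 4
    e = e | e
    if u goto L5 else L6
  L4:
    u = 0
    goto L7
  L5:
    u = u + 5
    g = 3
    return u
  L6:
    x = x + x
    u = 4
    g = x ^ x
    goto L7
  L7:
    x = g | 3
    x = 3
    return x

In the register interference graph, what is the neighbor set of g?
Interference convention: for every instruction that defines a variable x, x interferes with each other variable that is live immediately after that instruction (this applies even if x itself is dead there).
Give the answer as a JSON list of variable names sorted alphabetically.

Answer: ["u", "x"]

Analysis:
Per-block:
  L0: def={g,u,x} ue=∅
  L1: def={g,x} ue={g,x}
  L2: def={u} ue=∅
  L3: def={e} ue={u}
  L4: def={u} ue=∅
  L5: def={g,u} ue={u}
  L6: def={g,u,x} ue={x}
  L7: def={x} ue={g}

Backward fixpoint:
  live L0: ∅→{g,x}
  live L1: {g,x}→{g}
  live L2: {x}→{u,x}
  live L3: {u,x}→{u,x}
  live L4: {g}→{g}
  live L5: {u}→∅
  live L6: {x}→{g}
  live L7: {g}→∅

Conflict graph:
  e: {u,x}
  g: {u,x}
  u: {e,g,x}
  x: {e,g,u}

N(g) = ["u", "x"]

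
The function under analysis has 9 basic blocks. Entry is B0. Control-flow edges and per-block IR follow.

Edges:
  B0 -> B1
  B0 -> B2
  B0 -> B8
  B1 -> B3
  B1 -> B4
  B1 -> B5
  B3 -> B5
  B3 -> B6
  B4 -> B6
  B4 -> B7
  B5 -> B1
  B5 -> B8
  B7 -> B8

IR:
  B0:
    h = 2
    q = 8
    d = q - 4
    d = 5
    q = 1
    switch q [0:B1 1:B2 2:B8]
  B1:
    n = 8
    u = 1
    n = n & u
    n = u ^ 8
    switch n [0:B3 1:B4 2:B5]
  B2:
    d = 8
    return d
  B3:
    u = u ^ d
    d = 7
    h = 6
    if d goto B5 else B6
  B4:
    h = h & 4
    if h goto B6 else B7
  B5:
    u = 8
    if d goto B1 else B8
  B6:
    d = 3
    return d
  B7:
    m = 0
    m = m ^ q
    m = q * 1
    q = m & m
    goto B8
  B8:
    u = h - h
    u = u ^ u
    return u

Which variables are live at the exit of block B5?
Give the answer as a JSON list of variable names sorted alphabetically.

Block summaries:
  B0 def {d,h,q} use ∅
  B1 def {n,u} use ∅
  B2 def {d} use ∅
  B3 def {d,h,u} use {d,u}
  B4 def {h} use {h}
  B5 def {u} use {d}
  B6 def {d} use ∅
  B7 def {m,q} use {q}
  B8 def {u} use {h}

Liveness:
  B0: in=∅ out={d,h,q}
  B1: in={d,h,q} out={d,h,q,u}
  B2: in=∅ out=∅
  B3: in={d,q,u} out={d,h,q}
  B4: in={h,q} out={h,q}
  B5: in={d,h,q} out={d,h,q}
  B6: in=∅ out=∅
  B7: in={h,q} out={h}
  B8: in={h} out=∅

live-out(B5) = ["d", "h", "q"]

Answer: ["d", "h", "q"]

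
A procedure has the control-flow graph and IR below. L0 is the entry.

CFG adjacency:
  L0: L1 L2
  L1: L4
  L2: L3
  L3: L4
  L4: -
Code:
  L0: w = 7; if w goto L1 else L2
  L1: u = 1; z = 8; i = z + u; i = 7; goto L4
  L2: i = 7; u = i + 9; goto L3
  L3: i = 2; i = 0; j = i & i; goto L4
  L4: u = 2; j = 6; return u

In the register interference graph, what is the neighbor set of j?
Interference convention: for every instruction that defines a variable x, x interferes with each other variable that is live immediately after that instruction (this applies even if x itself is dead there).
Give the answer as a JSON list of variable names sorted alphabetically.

Block summaries:
  L0: {w} / ∅
  L1: {i,u,z} / ∅
  L2: {i,u} / ∅
  L3: {i,j} / ∅
  L4: {j,u} / ∅

Backward fixpoint:
  L0 li=∅ lo=∅
  L1 li=∅ lo=∅
  L2 li=∅ lo=∅
  L3 li=∅ lo=∅
  L4 li=∅ lo=∅

Conflict graph:
  i — ∅
  j — {u}
  u — {j,z}
  w — ∅
  z — {u}

N(j) = ["u"]

Answer: ["u"]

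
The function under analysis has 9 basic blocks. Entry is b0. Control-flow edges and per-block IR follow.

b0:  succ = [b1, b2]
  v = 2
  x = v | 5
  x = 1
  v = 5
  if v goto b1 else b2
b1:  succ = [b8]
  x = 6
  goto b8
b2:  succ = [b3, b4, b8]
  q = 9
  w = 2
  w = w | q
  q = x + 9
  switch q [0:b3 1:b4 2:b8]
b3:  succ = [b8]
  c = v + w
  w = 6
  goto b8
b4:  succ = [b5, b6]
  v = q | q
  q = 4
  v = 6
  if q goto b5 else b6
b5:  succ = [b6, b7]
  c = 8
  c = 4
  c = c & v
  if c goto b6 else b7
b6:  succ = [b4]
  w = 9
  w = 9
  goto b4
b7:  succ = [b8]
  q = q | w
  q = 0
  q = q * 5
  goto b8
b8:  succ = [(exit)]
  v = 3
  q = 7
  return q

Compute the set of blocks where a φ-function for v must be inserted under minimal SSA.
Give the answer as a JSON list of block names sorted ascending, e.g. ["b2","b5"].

Answer: ["b4", "b8"]

Working:
idom tree: b1←b0 b2←b0 b3←b2 b4←b2 b5←b4 b6←b4 b7←b5 b8←b0
Join-block Dom:
  b4: preds {b2,b6}: {b0,b2} ∩ {b0,b2,b4,b6} = {b0,b2}; idom=b2
  b6: preds {b4,b5}: {b0,b2,b4} ∩ {b0,b2,b4,b5} = {b0,b2,b4}; idom=b4
  b8: preds {b1,b2,b3,b7}: {b0,b1} ∩ {b0,b2} ∩ {b0,b2,b3} ∩ {b0,b2,b4,b5,b7} = {b0}; idom=b0

DF walk-up:
  join b4 pred b2: · stop@b2
  join b4 pred b6: b6→b4 stop@b2
  join b6 pred b4: · stop@b4
  join b6 pred b5: b5 stop@b4
  join b8 pred b1: b1 stop@b0
  join b8 pred b2: b2 stop@b0
  join b8 pred b3: b3→b2 stop@b0
  join b8 pred b7: b7→b5→b4→b2 stop@b0
  b0 → ∅
  b1 → {b8}
  b2 → {b8}
  b3 → {b8}
  b4 → {b4,b8}
  b5 → {b6,b8}
  b6 → {b4}
  b7 → {b8}
  b8 → ∅

φ for v: defs {b0,b4,b8}
  DF⁺ = {b4,b8}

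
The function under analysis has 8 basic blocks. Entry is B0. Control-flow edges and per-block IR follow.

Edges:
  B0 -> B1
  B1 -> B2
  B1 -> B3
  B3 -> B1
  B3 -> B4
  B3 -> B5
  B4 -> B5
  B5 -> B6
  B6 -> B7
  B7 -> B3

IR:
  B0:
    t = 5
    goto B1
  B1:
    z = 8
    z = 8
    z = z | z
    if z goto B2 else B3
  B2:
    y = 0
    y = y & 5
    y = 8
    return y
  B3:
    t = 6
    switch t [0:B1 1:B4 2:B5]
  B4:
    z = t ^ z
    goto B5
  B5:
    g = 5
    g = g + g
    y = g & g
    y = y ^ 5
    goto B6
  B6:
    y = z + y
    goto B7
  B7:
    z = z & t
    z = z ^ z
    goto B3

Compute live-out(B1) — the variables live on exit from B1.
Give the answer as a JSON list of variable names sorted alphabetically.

Block summaries:
  B0: {t} / ∅
  B1: {z} / ∅
  B2: {y} / ∅
  B3: {t} / ∅
  B4: {z} / {t,z}
  B5: {g,y} / ∅
  B6: {y} / {y,z}
  B7: {z} / {t,z}

Backward fixpoint:
  live B0: ∅→∅
  live B1: ∅→{z}
  live B2: ∅→∅
  live B3: {z}→{t,z}
  live B4: {t,z}→{t,z}
  live B5: {t,z}→{t,y,z}
  live B6: {t,y,z}→{t,z}
  live B7: {t,z}→{z}

live-out(B1) = ["z"]

Answer: ["z"]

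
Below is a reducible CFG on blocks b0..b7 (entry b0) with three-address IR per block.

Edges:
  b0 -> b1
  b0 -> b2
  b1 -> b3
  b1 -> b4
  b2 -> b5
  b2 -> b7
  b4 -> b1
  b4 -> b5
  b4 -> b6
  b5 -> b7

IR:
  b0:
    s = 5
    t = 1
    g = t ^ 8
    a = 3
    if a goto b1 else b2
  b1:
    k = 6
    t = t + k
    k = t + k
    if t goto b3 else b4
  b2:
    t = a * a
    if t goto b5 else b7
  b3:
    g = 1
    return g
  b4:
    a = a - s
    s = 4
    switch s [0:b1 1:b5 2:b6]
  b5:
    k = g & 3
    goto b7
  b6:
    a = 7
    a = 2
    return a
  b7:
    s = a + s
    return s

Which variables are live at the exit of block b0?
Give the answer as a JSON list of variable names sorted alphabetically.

Answer: ["a", "g", "s", "t"]

Derivation:
Per-block:
  b0 def {a,g,s,t} use ∅
  b1 def {k,t} use {t}
  b2 def {t} use {a}
  b3 def {g} use ∅
  b4 def {a,s} use {a,s}
  b5 def {k} use {g}
  b6 def {a} use ∅
  b7 def {s} use {a,s}

Backward fixpoint:
  live b0: ∅→{a,g,s,t}
  live b1: {a,g,s,t}→{a,g,s,t}
  live b2: {a,g,s}→{a,g,s}
  live b3: ∅→∅
  live b4: {a,g,s,t}→{a,g,s,t}
  live b5: {a,g,s}→{a,s}
  live b6: ∅→∅
  live b7: {a,s}→∅

live-out(b0) = ["a", "g", "s", "t"]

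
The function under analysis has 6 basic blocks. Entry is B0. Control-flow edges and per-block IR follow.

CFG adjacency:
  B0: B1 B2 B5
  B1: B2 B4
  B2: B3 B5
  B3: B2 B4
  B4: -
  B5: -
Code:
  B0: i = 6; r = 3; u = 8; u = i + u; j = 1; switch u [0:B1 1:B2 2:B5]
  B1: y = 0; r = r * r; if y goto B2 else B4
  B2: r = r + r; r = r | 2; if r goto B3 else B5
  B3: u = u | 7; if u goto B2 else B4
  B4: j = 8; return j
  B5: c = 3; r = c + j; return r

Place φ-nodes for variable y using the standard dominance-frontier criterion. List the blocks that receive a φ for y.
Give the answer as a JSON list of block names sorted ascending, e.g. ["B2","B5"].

Answer: ["B2", "B4", "B5"]

Derivation:
idom tree: B1←B0 B2←B0 B3←B2 B4←B0 B5←B0
Dom∩ at merges:
  B2: preds {B0,B1,B3}: {B0} ∩ {B0,B1} ∩ {B0,B2,B3} = {B0}; idom=B0
  B4: preds {B1,B3}: {B0,B1} ∩ {B0,B2,B3} = {B0}; idom=B0
  B5: preds {B0,B2}: {B0} ∩ {B0,B2} = {B0}; idom=B0

DF walk-up:
  B2←B0: walk · to B0
  B2←B1: walk B1 to B0
  B2←B3: walk B3→B2 to B0
  B4←B1: walk B1 to B0
  B4←B3: walk B3→B2 to B0
  B5←B0: walk · to B0
  B5←B2: walk B2 to B0
  DF(B0)=∅
  DF(B1)={B2,B4}
  DF(B2)={B2,B4,B5}
  DF(B3)={B2,B4}
  DF(B4)=∅
  DF(B5)=∅

φ for y: defs {B1}
  DF⁺ = {B2,B4,B5}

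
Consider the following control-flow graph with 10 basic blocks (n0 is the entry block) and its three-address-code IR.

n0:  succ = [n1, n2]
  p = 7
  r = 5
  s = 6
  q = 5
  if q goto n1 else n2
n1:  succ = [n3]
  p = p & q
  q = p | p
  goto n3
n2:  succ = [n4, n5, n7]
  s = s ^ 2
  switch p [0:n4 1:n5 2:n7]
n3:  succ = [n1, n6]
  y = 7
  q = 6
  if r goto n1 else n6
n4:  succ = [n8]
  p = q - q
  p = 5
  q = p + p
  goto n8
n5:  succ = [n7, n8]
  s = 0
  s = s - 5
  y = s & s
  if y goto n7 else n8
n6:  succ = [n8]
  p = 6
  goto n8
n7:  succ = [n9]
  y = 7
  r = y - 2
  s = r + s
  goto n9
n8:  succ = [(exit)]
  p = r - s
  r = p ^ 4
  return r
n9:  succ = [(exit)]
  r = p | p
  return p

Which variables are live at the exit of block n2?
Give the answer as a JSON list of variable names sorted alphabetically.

Answer: ["p", "q", "r", "s"]

Derivation:
Per-block:
  n0: def={p,q,r,s} ue=∅
  n1: def={p,q} ue={p,q}
  n2: def={s} ue={p,s}
  n3: def={q,y} ue={r}
  n4: def={p,q} ue={q}
  n5: def={s,y} ue=∅
  n6: def={p} ue=∅
  n7: def={r,s,y} ue={s}
  n8: def={p,r} ue={r,s}
  n9: def={r} ue={p}

Live sets:
  n0 li=∅ lo={p,q,r,s}
  n1 li={p,q,r,s} lo={p,r,s}
  n2 li={p,q,r,s} lo={p,q,r,s}
  n3 li={p,r,s} lo={p,q,r,s}
  n4 li={q,r,s} lo={r,s}
  n5 li={p,r} lo={p,r,s}
  n6 li={r,s} lo={r,s}
  n7 li={p,s} lo={p}
  n8 li={r,s} lo=∅
  n9 li={p} lo=∅

live-out(n2) = ["p", "q", "r", "s"]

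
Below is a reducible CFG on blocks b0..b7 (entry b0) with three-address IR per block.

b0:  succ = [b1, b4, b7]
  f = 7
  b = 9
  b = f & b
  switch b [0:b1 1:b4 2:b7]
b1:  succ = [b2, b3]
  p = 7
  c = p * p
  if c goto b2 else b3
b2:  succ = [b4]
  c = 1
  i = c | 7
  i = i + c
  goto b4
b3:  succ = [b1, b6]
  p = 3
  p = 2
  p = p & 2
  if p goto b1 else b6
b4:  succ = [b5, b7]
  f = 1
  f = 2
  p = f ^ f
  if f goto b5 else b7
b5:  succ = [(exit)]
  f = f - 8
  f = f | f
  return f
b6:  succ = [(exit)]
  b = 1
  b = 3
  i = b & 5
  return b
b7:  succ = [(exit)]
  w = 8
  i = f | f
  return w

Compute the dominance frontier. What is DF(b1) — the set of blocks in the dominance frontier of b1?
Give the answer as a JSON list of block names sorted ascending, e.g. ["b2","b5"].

Answer: ["b1", "b4"]

Working:
idom tree: b1←b0 b2←b1 b3←b1 b4←b0 b5←b4 b6←b3 b7←b0
Dom∩ at merges:
  b1: preds {b0,b3}: {b0} ∩ {b0,b1,b3} = {b0}; idom=b0
  b4: preds {b0,b2}: {b0} ∩ {b0,b1,b2} = {b0}; idom=b0
  b7: preds {b0,b4}: {b0} ∩ {b0,b4} = {b0}; idom=b0

DF walk-up:
  b1←b0: walk · to b0
  b1←b3: walk b3→b1 to b0
  b4←b0: walk · to b0
  b4←b2: walk b2→b1 to b0
  b7←b0: walk · to b0
  b7←b4: walk b4 to b0
  DF(b0)=∅
  DF(b1)={b1,b4}
  DF(b2)={b4}
  DF(b3)={b1}
  DF(b4)={b7}
  DF(b5)=∅
  DF(b6)=∅
  DF(b7)=∅

DF(b1) = ["b1", "b4"]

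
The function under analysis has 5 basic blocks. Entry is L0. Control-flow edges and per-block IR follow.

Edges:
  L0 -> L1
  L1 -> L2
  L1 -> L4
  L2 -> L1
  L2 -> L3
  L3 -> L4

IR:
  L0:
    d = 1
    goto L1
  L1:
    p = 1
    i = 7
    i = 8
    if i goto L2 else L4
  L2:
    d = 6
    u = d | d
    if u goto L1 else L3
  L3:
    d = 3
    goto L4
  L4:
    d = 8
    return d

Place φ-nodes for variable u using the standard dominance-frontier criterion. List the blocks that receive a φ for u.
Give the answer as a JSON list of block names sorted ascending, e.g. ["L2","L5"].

idom tree: L1←L0 L2←L1 L3←L2 L4←L1
Join-block Dom:
  L1: preds {L0,L2}: {L0} ∩ {L0,L1,L2} = {L0}; idom=L0
  L4: preds {L1,L3}: {L0,L1} ∩ {L0,L1,L2,L3} = {L0,L1}; idom=L1

DF derivation:
  join L1 pred L0: · stop@L0
  join L1 pred L2: L2→L1 stop@L0
  join L4 pred L1: · stop@L1
  join L4 pred L3: L3→L2 stop@L1
  L0 → ∅
  L1 → {L1}
  L2 → {L1,L4}
  L3 → {L4}
  L4 → ∅

φ for u: defs {L2}
  DF⁺ = {L1,L4}

Answer: ["L1", "L4"]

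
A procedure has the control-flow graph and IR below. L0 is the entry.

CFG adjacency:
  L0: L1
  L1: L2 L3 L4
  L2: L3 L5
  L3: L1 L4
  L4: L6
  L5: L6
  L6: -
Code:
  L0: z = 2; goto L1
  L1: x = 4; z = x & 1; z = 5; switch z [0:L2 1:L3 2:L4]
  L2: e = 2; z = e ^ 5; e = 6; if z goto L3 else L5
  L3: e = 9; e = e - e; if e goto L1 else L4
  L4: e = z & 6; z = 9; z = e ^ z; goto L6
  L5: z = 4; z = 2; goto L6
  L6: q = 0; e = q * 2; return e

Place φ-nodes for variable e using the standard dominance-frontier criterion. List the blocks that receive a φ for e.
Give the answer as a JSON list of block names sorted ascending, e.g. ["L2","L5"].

idom tree: L1←L0 L2←L1 L3←L1 L4←L1 L5←L2 L6←L1
Dom at joins:
  L1: preds {L0,L3}: {L0} ∩ {L0,L1,L3} = {L0}; idom=L0
  L3: preds {L1,L2}: {L0,L1} ∩ {L0,L1,L2} = {L0,L1}; idom=L1
  L4: preds {L1,L3}: {L0,L1} ∩ {L0,L1,L3} = {L0,L1}; idom=L1
  L6: preds {L4,L5}: {L0,L1,L4} ∩ {L0,L1,L2,L5} = {L0,L1}; idom=L1

DF walk-up:
  join L1 pred L0: · stop@L0
  join L1 pred L3: L3→L1 stop@L0
  join L3 pred L1: · stop@L1
  join L3 pred L2: L2 stop@L1
  join L4 pred L1: · stop@L1
  join L4 pred L3: L3 stop@L1
  join L6 pred L4: L4 stop@L1
  join L6 pred L5: L5→L2 stop@L1
  L0: DF=∅
  L1: DF={L1}
  L2: DF={L3,L6}
  L3: DF={L1,L4}
  L4: DF={L6}
  L5: DF={L6}
  L6: DF=∅

φ for e: defs {L2,L3,L4,L6}
  DF⁺ = {L1,L3,L4,L6}

Answer: ["L1", "L3", "L4", "L6"]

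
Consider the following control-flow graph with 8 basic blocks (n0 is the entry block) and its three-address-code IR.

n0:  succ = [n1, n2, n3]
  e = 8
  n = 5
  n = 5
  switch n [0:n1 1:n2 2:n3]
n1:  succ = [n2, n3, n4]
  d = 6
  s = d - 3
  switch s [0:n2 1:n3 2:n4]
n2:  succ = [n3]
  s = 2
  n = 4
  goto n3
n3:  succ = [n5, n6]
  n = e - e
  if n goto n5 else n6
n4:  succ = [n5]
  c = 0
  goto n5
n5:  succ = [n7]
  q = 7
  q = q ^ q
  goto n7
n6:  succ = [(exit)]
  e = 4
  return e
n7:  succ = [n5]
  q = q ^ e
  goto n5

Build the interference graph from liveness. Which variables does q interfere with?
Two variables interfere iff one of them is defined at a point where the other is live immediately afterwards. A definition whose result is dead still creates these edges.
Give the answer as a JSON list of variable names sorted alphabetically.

Block summaries:
  n0: {e,n} / ∅
  n1: {d,s} / ∅
  n2: {n,s} / ∅
  n3: {n} / {e}
  n4: {c} / ∅
  n5: {q} / ∅
  n6: {e} / ∅
  n7: {q} / {e,q}

Live sets:
  live n0: ∅→{e}
  live n1: {e}→{e}
  live n2: {e}→{e}
  live n3: {e}→{e}
  live n4: {e}→{e}
  live n5: {e}→{e,q}
  live n6: ∅→∅
  live n7: {e,q}→{e}

Interfere edges:
  c↔{e}
  d↔{e}
  e↔{c,d,n,q,s}
  n↔{e}
  q↔{e}
  s↔{e}

N(q) = ["e"]

Answer: ["e"]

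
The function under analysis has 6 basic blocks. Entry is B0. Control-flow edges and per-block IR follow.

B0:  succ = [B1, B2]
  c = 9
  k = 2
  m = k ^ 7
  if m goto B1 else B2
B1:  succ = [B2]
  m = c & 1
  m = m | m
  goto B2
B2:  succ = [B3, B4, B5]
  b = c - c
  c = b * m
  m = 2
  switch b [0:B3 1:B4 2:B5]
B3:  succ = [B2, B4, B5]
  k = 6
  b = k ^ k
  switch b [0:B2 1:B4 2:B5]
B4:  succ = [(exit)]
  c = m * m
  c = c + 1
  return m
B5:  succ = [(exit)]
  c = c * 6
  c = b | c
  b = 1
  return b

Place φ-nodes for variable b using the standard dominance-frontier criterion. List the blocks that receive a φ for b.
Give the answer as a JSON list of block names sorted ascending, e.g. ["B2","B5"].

Answer: ["B2", "B4", "B5"]

Working:
idom tree: B1←B0 B2←B0 B3←B2 B4←B2 B5←B2
Dom∩ at merges:
  B2: preds {B0,B1,B3}: {B0} ∩ {B0,B1} ∩ {B0,B2,B3} = {B0}; idom=B0
  B4: preds {B2,B3}: {B0,B2} ∩ {B0,B2,B3} = {B0,B2}; idom=B2
  B5: preds {B2,B3}: {B0,B2} ∩ {B0,B2,B3} = {B0,B2}; idom=B2

DF walk-up:
  B2←B0: walk · to B0
  B2←B1: walk B1 to B0
  B2←B3: walk B3→B2 to B0
  B4←B2: walk · to B2
  B4←B3: walk B3 to B2
  B5←B2: walk · to B2
  B5←B3: walk B3 to B2
  B0: DF=∅
  B1: DF={B2}
  B2: DF={B2}
  B3: DF={B2,B4,B5}
  B4: DF=∅
  B5: DF=∅

φ for b: defs {B2,B3,B5}
  DF⁺ = {B2,B4,B5}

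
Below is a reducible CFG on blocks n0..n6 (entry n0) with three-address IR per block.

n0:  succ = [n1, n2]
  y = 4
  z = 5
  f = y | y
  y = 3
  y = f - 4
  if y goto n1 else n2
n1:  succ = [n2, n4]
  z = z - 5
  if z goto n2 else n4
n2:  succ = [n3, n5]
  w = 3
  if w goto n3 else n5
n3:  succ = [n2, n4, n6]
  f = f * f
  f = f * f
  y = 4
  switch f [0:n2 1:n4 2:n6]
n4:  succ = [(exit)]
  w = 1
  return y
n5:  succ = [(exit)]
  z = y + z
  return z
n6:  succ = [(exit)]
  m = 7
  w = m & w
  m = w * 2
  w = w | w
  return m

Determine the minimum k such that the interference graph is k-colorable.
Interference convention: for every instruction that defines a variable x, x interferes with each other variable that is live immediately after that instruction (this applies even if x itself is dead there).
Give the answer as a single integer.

Block summaries:
  n0: {f,y,z} / ∅
  n1: {z} / {z}
  n2: {w} / ∅
  n3: {f,y} / {f}
  n4: {w} / {y}
  n5: {z} / {y,z}
  n6: {m,w} / {w}

Live sets:
  n0: in=∅ out={f,y,z}
  n1: in={f,y,z} out={f,y,z}
  n2: in={f,y,z} out={f,w,y,z}
  n3: in={f,w,z} out={f,w,y,z}
  n4: in={y} out=∅
  n5: in={y,z} out=∅
  n6: in={w} out=∅

Conflict graph:
  f: {w,y,z}
  m: {w}
  w: {f,m,y,z}
  y: {f,w,z}
  z: {f,w,y}

Chromatic number:
  {f,w,y,z} pairwise interfere (4-clique) ⇒ χ ≥ 4
  assign f→c1 m→c1 w→c0 y→c2 z→c3 — no edge inside a register ⇒ χ ≤ 4
  χ = 4

Answer: 4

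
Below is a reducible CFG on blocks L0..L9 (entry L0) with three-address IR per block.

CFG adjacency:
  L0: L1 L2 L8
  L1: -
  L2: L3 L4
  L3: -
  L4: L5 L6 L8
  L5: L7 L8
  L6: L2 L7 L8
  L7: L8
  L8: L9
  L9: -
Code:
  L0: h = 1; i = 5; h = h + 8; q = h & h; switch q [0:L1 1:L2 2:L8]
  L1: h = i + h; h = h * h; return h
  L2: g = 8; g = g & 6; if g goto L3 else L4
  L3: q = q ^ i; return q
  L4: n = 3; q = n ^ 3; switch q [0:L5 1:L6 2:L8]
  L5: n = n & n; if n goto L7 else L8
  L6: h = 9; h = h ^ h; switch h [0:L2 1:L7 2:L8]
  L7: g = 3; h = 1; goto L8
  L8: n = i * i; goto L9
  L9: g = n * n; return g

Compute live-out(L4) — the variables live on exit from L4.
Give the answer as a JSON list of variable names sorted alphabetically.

def/use:
  L0 def {h,i,q} use ∅
  L1 def {h} use {h,i}
  L2 def {g} use ∅
  L3 def {q} use {i,q}
  L4 def {n,q} use ∅
  L5 def {n} use {n}
  L6 def {h} use ∅
  L7 def {g,h} use ∅
  L8 def {n} use {i}
  L9 def {g} use {n}

Liveness:
  L0: in=∅ out={h,i,q}
  L1: in={h,i} out=∅
  L2: in={i,q} out={i,q}
  L3: in={i,q} out=∅
  L4: in={i} out={i,n,q}
  L5: in={i,n} out={i}
  L6: in={i,q} out={i,q}
  L7: in={i} out={i}
  L8: in={i} out={n}
  L9: in={n} out=∅

live-out(L4) = ["i", "n", "q"]

Answer: ["i", "n", "q"]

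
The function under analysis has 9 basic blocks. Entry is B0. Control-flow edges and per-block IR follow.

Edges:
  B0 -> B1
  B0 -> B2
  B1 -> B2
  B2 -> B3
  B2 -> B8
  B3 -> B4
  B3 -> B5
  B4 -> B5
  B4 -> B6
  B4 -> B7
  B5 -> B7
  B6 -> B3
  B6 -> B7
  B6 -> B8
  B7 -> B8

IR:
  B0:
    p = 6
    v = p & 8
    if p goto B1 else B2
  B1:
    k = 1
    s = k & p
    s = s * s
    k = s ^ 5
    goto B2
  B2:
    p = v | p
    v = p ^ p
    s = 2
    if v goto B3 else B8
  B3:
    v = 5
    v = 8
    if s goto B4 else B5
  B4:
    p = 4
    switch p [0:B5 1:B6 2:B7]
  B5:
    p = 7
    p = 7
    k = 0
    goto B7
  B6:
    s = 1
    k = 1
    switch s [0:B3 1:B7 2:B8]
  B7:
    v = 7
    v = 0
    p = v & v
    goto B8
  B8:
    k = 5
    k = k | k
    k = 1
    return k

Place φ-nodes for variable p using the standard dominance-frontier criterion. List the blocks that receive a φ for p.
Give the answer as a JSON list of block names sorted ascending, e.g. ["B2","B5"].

idom tree: B1←B0 B2←B0 B3←B2 B4←B3 B5←B3 B6←B4 B7←B3 B8←B2
Dom∩ at merges:
  B2: preds {B0,B1}: {B0} ∩ {B0,B1} = {B0}; idom=B0
  B3: preds {B2,B6}: {B0,B2} ∩ {B0,B2,B3,B4,B6} = {B0,B2}; idom=B2
  B5: preds {B3,B4}: {B0,B2,B3} ∩ {B0,B2,B3,B4} = {B0,B2,B3}; idom=B3
  B7: preds {B4,B5,B6}: {B0,B2,B3,B4} ∩ {B0,B2,B3,B5} ∩ {B0,B2,B3,B4,B6} = {B0,B2,B3}; idom=B3
  B8: preds {B2,B6,B7}: {B0,B2} ∩ {B0,B2,B3,B4,B6} ∩ {B0,B2,B3,B7} = {B0,B2}; idom=B2

Frontier:
  join B2 pred B0: · stop@B0
  join B2 pred B1: B1 stop@B0
  join B3 pred B2: · stop@B2
  join B3 pred B6: B6→B4→B3 stop@B2
  join B5 pred B3: · stop@B3
  join B5 pred B4: B4 stop@B3
  join B7 pred B4: B4 stop@B3
  join B7 pred B5: B5 stop@B3
  join B7 pred B6: B6→B4 stop@B3
  join B8 pred B2: · stop@B2
  join B8 pred B6: B6→B4→B3 stop@B2
  join B8 pred B7: B7→B3 stop@B2
  DF(B0)=∅
  DF(B1)={B2}
  DF(B2)=∅
  DF(B3)={B3,B8}
  DF(B4)={B3,B5,B7,B8}
  DF(B5)={B7}
  DF(B6)={B3,B7,B8}
  DF(B7)={B8}
  DF(B8)=∅

φ for p: defs {B0,B2,B4,B5,B7}
  DF⁺ = {B3,B5,B7,B8}

Answer: ["B3", "B5", "B7", "B8"]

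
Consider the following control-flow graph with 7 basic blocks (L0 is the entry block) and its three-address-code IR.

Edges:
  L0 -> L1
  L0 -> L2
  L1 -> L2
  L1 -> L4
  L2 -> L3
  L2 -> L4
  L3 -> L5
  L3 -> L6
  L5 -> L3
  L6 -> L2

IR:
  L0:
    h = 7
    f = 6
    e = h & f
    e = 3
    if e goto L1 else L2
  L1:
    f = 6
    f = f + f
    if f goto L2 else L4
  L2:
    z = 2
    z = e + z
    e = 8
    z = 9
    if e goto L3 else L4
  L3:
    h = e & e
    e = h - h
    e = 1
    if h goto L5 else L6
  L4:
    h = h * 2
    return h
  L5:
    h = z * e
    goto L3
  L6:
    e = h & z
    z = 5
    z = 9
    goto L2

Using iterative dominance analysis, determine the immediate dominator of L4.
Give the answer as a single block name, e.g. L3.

idom tree: L1←L0 L2←L0 L3←L2 L4←L0 L5←L3 L6←L3
Dom at joins:
  L2: preds {L0,L1,L6}: {L0} ∩ {L0,L1} ∩ {L0,L2,L3,L6} = {L0}; idom=L0
  L3: preds {L2,L5}: {L0,L2} ∩ {L0,L2,L3,L5} = {L0,L2}; idom=L2
  L4: preds {L1,L2}: {L0,L1} ∩ {L0,L2} = {L0}; idom=L0

idom(L4) = L0

Answer: L0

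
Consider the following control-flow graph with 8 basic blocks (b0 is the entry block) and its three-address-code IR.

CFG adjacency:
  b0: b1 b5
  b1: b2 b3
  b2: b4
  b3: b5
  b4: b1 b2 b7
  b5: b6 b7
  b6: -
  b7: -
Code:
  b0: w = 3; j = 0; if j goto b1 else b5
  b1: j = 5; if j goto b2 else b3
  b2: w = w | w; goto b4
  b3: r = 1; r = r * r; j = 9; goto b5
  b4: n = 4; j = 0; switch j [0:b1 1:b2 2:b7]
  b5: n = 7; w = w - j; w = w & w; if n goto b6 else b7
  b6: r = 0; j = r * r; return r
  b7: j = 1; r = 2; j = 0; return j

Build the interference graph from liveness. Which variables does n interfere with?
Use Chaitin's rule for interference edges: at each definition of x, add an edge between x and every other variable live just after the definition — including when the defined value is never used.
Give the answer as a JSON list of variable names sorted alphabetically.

Block summaries:
  b0: def={j,w} ue=∅
  b1: def={j} ue=∅
  b2: def={w} ue={w}
  b3: def={j,r} ue=∅
  b4: def={j,n} ue=∅
  b5: def={n,w} ue={j,w}
  b6: def={j,r} ue=∅
  b7: def={j,r} ue=∅

Liveness:
  b0 li=∅ lo={j,w}
  b1 li={w} lo={w}
  b2 li={w} lo={w}
  b3 li={w} lo={j,w}
  b4 li={w} lo={w}
  b5 li={j,w} lo=∅
  b6 li=∅ lo=∅
  b7 li=∅ lo=∅

Conflict graph:
  j — {n,r,w}
  n — {j,w}
  r — {j,w}
  w — {j,n,r}

N(n) = ["j", "w"]

Answer: ["j", "w"]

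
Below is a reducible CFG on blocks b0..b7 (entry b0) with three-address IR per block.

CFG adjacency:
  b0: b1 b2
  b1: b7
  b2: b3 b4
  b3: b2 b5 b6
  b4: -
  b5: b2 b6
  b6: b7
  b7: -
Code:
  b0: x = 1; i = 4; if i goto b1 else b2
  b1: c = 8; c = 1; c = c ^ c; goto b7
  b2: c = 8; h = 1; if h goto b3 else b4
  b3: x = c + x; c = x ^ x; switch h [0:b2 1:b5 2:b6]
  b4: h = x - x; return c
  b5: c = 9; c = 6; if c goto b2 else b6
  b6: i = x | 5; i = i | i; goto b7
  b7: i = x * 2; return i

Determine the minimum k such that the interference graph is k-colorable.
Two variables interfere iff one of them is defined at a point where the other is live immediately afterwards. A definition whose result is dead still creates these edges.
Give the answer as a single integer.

def/use:
  b0: {i,x} / ∅
  b1: {c} / ∅
  b2: {c,h} / ∅
  b3: {c,x} / {c,h,x}
  b4: {h} / {c,x}
  b5: {c} / ∅
  b6: {i} / {x}
  b7: {i} / {x}

Liveness:
  b0 li=∅ lo={x}
  b1 li={x} lo={x}
  b2 li={x} lo={c,h,x}
  b3 li={c,h,x} lo={x}
  b4 li={c,x} lo=∅
  b5 li={x} lo={x}
  b6 li={x} lo={x}
  b7 li={x} lo=∅

Interfere edges:
  c: {h,x}
  h: {c,x}
  i: {x}
  x: {c,h,i}

Colouring:
  lower bound: {c,h,x} mutually conflict ⇒ χ ≥ 3
  assign c→c1 h→c2 i→c1 x→c0 — no edge inside a register ⇒ χ ≤ 3
  χ = 3

Answer: 3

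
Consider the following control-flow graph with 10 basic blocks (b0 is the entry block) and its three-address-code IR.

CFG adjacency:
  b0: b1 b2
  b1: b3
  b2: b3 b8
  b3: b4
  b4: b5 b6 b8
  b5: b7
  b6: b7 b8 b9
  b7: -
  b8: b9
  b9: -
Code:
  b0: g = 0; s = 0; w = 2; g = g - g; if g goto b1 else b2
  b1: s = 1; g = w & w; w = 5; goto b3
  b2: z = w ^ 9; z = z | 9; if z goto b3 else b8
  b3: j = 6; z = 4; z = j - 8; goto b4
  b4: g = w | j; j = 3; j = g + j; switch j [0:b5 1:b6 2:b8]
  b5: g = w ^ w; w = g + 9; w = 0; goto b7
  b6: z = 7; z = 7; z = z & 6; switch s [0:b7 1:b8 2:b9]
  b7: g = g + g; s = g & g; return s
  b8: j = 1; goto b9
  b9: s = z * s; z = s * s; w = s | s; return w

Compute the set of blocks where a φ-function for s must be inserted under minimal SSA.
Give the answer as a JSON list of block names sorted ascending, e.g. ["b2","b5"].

Answer: ["b3", "b8", "b9"]

Analysis:
idom tree: b1←b0 b2←b0 b3←b0 b4←b3 b5←b4 b6←b4 b7←b4 b8←b0 b9←b0
Dom∩ at merges:
  b3: preds {b1,b2}: {b0,b1} ∩ {b0,b2} = {b0}; idom=b0
  b7: preds {b5,b6}: {b0,b3,b4,b5} ∩ {b0,b3,b4,b6} = {b0,b3,b4}; idom=b4
  b8: preds {b2,b4,b6}: {b0,b2} ∩ {b0,b3,b4} ∩ {b0,b3,b4,b6} = {b0}; idom=b0
  b9: preds {b6,b8}: {b0,b3,b4,b6} ∩ {b0,b8} = {b0}; idom=b0

DF walk-up:
  b3←b1: walk b1 to b0
  b3←b2: walk b2 to b0
  b7←b5: walk b5 to b4
  b7←b6: walk b6 to b4
  b8←b2: walk b2 to b0
  b8←b4: walk b4→b3 to b0
  b8←b6: walk b6→b4→b3 to b0
  b9←b6: walk b6→b4→b3 to b0
  b9←b8: walk b8 to b0
  b0: DF=∅
  b1: DF={b3}
  b2: DF={b3,b8}
  b3: DF={b8,b9}
  b4: DF={b8,b9}
  b5: DF={b7}
  b6: DF={b7,b8,b9}
  b7: DF=∅
  b8: DF={b9}
  b9: DF=∅

φ for s: defs {b0,b1,b7,b9}
  DF⁺ = {b3,b8,b9}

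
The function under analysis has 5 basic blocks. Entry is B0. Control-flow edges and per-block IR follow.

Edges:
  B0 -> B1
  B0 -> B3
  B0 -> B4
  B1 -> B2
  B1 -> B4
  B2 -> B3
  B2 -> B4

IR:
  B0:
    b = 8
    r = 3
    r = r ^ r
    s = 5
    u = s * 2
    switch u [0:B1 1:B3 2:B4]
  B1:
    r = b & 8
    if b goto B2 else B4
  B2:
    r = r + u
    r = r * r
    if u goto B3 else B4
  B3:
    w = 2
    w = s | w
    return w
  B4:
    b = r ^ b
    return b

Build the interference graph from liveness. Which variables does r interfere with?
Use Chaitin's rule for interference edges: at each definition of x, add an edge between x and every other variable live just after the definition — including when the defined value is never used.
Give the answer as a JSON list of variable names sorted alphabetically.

def/use:
  B0 def {b,r,s,u} use ∅
  B1 def {r} use {b}
  B2 def {r} use {r,u}
  B3 def {w} use {s}
  B4 def {b} use {b,r}

Backward fixpoint:
  live B0: ∅→{b,r,s,u}
  live B1: {b,s,u}→{b,r,s,u}
  live B2: {b,r,s,u}→{b,r,s}
  live B3: {s}→∅
  live B4: {b,r}→∅

Interference:
  b↔{r,s,u}
  r↔{b,s,u}
  s↔{b,r,u,w}
  u↔{b,r,s}
  w↔{s}

N(r) = ["b", "s", "u"]

Answer: ["b", "s", "u"]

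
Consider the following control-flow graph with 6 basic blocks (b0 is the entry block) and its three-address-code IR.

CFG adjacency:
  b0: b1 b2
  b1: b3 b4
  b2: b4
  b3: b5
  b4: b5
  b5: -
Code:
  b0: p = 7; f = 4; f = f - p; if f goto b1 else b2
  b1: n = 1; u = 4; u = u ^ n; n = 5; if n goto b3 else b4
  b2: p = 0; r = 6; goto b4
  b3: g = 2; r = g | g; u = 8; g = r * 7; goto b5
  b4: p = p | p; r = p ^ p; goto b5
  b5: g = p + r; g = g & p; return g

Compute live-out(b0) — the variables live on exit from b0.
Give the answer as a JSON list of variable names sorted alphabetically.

Answer: ["p"]

Analysis:
def/use:
  b0 def {f,p} use ∅
  b1 def {n,u} use ∅
  b2 def {p,r} use ∅
  b3 def {g,r,u} use ∅
  b4 def {p,r} use {p}
  b5 def {g} use {p,r}

Backward fixpoint:
  b0 li=∅ lo={p}
  b1 li={p} lo={p}
  b2 li=∅ lo={p}
  b3 li={p} lo={p,r}
  b4 li={p} lo={p,r}
  b5 li={p,r} lo=∅

live-out(b0) = ["p"]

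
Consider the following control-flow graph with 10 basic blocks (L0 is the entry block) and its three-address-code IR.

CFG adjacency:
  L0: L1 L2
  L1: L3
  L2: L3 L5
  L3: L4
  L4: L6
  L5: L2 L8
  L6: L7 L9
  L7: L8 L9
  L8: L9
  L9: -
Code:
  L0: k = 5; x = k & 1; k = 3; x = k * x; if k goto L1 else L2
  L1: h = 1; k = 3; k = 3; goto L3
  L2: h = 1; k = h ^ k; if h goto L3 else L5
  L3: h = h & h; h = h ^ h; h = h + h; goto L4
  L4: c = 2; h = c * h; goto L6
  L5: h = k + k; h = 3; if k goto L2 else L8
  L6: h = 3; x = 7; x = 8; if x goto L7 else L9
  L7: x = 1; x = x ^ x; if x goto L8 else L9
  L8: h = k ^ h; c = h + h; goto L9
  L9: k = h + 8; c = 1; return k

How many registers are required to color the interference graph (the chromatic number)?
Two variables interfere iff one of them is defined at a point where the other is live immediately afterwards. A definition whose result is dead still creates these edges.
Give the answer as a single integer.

Answer: 3

Derivation:
Per-block:
  L0: def={k,x} ue=∅
  L1: def={h,k} ue=∅
  L2: def={h,k} ue={k}
  L3: def={h} ue={h}
  L4: def={c,h} ue={h}
  L5: def={h} ue={k}
  L6: def={h,x} ue=∅
  L7: def={x} ue=∅
  L8: def={c,h} ue={h,k}
  L9: def={c,k} ue={h}

Live sets:
  live L0: ∅→{k}
  live L1: ∅→{h,k}
  live L2: {k}→{h,k}
  live L3: {h,k}→{h,k}
  live L4: {h,k}→{k}
  live L5: {k}→{h,k}
  live L6: {k}→{h,k}
  live L7: {h,k}→{h,k}
  live L8: {h,k}→{h}
  live L9: {h}→∅

Conflict graph:
  c↔{h,k}
  h↔{c,k,x}
  k↔{c,h,x}
  x↔{h,k}

Registers:
  clique {c,h,k} ⇒ need ≥ 3
  assign c→c2 h→c0 k→c1 x→c2 — no edge inside a register ⇒ χ ≤ 3
  χ = 3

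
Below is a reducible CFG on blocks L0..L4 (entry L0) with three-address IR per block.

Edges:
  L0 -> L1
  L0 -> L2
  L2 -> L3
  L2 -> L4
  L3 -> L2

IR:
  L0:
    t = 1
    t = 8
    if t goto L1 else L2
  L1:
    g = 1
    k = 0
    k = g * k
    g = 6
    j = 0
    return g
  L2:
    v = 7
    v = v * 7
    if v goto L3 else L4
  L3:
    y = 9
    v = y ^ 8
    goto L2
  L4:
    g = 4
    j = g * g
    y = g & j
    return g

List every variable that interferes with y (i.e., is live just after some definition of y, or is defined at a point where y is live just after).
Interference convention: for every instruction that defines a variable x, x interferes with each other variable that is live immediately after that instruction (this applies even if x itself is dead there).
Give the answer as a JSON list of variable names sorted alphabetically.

Block summaries:
  L0: {t} / ∅
  L1: {g,j,k} / ∅
  L2: {v} / ∅
  L3: {v,y} / ∅
  L4: {g,j,y} / ∅

Backward fixpoint:
  L0: in=∅ out=∅
  L1: in=∅ out=∅
  L2: in=∅ out=∅
  L3: in=∅ out=∅
  L4: in=∅ out=∅

Interfere edges:
  g — {j,k,y}
  j — {g}
  k — {g}
  t — ∅
  v — ∅
  y — {g}

N(y) = ["g"]

Answer: ["g"]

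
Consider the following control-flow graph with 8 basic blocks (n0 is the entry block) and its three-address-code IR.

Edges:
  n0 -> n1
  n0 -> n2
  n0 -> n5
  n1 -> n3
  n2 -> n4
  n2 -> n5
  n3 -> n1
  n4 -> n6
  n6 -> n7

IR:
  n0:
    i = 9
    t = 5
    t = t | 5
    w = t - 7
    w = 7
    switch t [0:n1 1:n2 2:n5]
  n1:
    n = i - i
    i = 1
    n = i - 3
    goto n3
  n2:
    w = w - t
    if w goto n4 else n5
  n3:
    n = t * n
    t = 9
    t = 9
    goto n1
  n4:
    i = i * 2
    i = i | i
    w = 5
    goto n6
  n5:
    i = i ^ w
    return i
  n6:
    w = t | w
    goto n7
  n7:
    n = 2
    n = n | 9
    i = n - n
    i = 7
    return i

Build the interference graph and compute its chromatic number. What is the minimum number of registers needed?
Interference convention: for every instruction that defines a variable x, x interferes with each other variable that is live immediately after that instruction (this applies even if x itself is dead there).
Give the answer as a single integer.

Answer: 3

Working:
Per-block:
  n0 def {i,t,w} use ∅
  n1 def {i,n} use {i}
  n2 def {w} use {t,w}
  n3 def {n,t} use {n,t}
  n4 def {i,w} use {i}
  n5 def {i} use {i,w}
  n6 def {w} use {t,w}
  n7 def {i,n} use ∅

Liveness:
  n0 li=∅ lo={i,t,w}
  n1 li={i,t} lo={i,n,t}
  n2 li={i,t,w} lo={i,t,w}
  n3 li={i,n,t} lo={i,t}
  n4 li={i,t} lo={t,w}
  n5 li={i,w} lo=∅
  n6 li={t,w} lo=∅
  n7 li=∅ lo=∅

Interfere edges:
  i↔{n,t,w}
  n↔{i,t}
  t↔{i,n,w}
  w↔{i,t}

Colouring:
  clique {i,n,t} ⇒ need ≥ 3
  assign i→r0 n→r2 t→r1 w→r2 — no edge inside a register ⇒ χ ≤ 3
  χ = 3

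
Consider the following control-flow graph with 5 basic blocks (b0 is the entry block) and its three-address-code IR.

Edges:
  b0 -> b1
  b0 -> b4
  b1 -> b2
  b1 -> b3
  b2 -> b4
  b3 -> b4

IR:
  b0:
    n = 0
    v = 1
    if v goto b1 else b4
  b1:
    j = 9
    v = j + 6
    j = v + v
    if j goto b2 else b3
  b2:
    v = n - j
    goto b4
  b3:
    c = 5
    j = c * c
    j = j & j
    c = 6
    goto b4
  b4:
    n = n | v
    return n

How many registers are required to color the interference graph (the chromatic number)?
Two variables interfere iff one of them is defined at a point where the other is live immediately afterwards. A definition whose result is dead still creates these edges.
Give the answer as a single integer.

Block summaries:
  b0 def {n,v} use ∅
  b1 def {j,v} use ∅
  b2 def {v} use {j,n}
  b3 def {c,j} use ∅
  b4 def {n} use {n,v}

Backward fixpoint:
  b0 li=∅ lo={n,v}
  b1 li={n} lo={j,n,v}
  b2 li={j,n} lo={n,v}
  b3 li={n,v} lo={n,v}
  b4 li={n,v} lo=∅

Interference:
  c↔{n,v}
  j↔{n,v}
  n↔{c,j,v}
  v↔{c,j,n}

Chromatic number:
  lower bound: {c,n,v} mutually conflict ⇒ χ ≥ 3
  assign c→r2 j→r2 n→r0 v→r1 — no edge inside a register ⇒ χ ≤ 3
  χ = 3

Answer: 3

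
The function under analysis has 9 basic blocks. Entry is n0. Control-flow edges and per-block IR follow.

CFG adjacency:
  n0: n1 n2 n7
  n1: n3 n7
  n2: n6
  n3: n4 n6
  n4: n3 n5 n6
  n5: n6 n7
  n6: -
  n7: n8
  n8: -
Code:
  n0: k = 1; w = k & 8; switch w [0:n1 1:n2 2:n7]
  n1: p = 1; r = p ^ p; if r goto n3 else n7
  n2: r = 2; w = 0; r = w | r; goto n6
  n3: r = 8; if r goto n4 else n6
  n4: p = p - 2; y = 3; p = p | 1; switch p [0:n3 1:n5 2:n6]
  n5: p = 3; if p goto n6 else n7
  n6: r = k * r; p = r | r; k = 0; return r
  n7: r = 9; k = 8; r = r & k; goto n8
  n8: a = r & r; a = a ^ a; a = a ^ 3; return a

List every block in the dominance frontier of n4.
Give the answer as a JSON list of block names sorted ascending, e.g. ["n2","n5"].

Answer: ["n3", "n6", "n7"]

Analysis:
idom tree: n1←n0 n2←n0 n3←n1 n4←n3 n5←n4 n6←n0 n7←n0 n8←n7
Dom at joins:
  n3: preds {n1,n4}: {n0,n1} ∩ {n0,n1,n3,n4} = {n0,n1}; idom=n1
  n6: preds {n2,n3,n4,n5}: {n0,n2} ∩ {n0,n1,n3} ∩ {n0,n1,n3,n4} ∩ {n0,n1,n3,n4,n5} = {n0}; idom=n0
  n7: preds {n0,n1,n5}: {n0} ∩ {n0,n1} ∩ {n0,n1,n3,n4,n5} = {n0}; idom=n0

DF derivation:
  n3←n1: walk · to n1
  n3←n4: walk n4→n3 to n1
  n6←n2: walk n2 to n0
  n6←n3: walk n3→n1 to n0
  n6←n4: walk n4→n3→n1 to n0
  n6←n5: walk n5→n4→n3→n1 to n0
  n7←n0: walk · to n0
  n7←n1: walk n1 to n0
  n7←n5: walk n5→n4→n3→n1 to n0
  DF(n0)=∅
  DF(n1)={n6,n7}
  DF(n2)={n6}
  DF(n3)={n3,n6,n7}
  DF(n4)={n3,n6,n7}
  DF(n5)={n6,n7}
  DF(n6)=∅
  DF(n7)=∅
  DF(n8)=∅

DF(n4) = ["n3", "n6", "n7"]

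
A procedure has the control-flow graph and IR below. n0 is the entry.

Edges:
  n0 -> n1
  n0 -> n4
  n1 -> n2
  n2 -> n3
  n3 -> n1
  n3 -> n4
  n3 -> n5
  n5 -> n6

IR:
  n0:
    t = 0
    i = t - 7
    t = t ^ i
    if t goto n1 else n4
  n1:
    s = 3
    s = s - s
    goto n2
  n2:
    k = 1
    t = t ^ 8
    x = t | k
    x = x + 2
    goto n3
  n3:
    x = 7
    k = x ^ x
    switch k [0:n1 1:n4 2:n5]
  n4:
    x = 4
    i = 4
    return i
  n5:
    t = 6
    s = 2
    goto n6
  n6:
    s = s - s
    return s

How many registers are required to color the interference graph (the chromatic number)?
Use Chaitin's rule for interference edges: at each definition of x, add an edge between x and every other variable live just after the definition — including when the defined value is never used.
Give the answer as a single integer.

Per-block:
  n0: {i,t} / ∅
  n1: {s} / ∅
  n2: {k,t,x} / {t}
  n3: {k,x} / ∅
  n4: {i,x} / ∅
  n5: {s,t} / ∅
  n6: {s} / {s}

Live sets:
  n0: in=∅ out={t}
  n1: in={t} out={t}
  n2: in={t} out={t}
  n3: in={t} out={t}
  n4: in=∅ out=∅
  n5: in=∅ out={s}
  n6: in={s} out=∅

Conflict graph:
  i: {t}
  k: {t}
  s: {t}
  t: {i,k,s,x}
  x: {t}

Colouring:
  {i,t} pairwise interfere (2-clique) ⇒ χ ≥ 2
  2-colouring: c0={t}  c1={i,k,s,x}
  χ = 2

Answer: 2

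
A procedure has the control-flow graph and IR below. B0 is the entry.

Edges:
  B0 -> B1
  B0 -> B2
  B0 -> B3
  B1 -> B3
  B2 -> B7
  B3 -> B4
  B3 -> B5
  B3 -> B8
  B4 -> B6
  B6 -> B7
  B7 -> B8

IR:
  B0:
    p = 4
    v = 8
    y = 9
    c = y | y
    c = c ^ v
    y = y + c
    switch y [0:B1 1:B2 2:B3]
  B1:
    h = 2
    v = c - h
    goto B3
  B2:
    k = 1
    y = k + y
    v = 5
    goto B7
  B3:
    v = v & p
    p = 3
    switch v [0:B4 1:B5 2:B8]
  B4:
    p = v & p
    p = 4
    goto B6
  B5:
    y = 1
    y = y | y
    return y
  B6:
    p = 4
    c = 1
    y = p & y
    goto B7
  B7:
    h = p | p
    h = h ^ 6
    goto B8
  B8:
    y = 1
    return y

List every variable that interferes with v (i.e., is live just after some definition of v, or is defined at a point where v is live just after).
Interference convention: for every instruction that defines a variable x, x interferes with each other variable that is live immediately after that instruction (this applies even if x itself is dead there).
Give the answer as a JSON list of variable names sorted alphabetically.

Answer: ["c", "p", "y"]

Analysis:
Per-block:
  B0: def={c,p,v,y} ue=∅
  B1: def={h,v} ue={c}
  B2: def={k,v,y} ue={y}
  B3: def={p,v} ue={p,v}
  B4: def={p} ue={p,v}
  B5: def={y} ue=∅
  B6: def={c,p,y} ue={y}
  B7: def={h} ue={p}
  B8: def={y} ue=∅

Liveness:
  B0 li=∅ lo={c,p,v,y}
  B1 li={c,p,y} lo={p,v,y}
  B2 li={p,y} lo={p}
  B3 li={p,v,y} lo={p,v,y}
  B4 li={p,v,y} lo={y}
  B5 li=∅ lo=∅
  B6 li={y} lo={p}
  B7 li={p} lo=∅
  B8 li=∅ lo=∅

Interfere edges:
  c: {h,p,v,y}
  h: {c,p,y}
  k: {p,y}
  p: {c,h,k,v,y}
  v: {c,p,y}
  y: {c,h,k,p,v}

N(v) = ["c", "p", "y"]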